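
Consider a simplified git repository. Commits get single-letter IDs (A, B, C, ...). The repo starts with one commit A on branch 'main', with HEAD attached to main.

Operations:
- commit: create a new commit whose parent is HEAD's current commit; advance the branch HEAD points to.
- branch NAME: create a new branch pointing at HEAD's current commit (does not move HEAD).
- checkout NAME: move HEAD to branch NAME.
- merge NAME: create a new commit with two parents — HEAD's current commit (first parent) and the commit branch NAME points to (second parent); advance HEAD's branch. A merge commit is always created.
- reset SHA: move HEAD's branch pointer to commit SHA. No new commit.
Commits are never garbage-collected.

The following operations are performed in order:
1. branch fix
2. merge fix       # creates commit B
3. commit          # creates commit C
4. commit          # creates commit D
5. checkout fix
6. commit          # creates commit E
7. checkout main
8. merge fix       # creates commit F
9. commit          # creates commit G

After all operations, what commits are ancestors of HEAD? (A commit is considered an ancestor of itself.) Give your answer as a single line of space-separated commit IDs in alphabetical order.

After op 1 (branch): HEAD=main@A [fix=A main=A]
After op 2 (merge): HEAD=main@B [fix=A main=B]
After op 3 (commit): HEAD=main@C [fix=A main=C]
After op 4 (commit): HEAD=main@D [fix=A main=D]
After op 5 (checkout): HEAD=fix@A [fix=A main=D]
After op 6 (commit): HEAD=fix@E [fix=E main=D]
After op 7 (checkout): HEAD=main@D [fix=E main=D]
After op 8 (merge): HEAD=main@F [fix=E main=F]
After op 9 (commit): HEAD=main@G [fix=E main=G]

Answer: A B C D E F G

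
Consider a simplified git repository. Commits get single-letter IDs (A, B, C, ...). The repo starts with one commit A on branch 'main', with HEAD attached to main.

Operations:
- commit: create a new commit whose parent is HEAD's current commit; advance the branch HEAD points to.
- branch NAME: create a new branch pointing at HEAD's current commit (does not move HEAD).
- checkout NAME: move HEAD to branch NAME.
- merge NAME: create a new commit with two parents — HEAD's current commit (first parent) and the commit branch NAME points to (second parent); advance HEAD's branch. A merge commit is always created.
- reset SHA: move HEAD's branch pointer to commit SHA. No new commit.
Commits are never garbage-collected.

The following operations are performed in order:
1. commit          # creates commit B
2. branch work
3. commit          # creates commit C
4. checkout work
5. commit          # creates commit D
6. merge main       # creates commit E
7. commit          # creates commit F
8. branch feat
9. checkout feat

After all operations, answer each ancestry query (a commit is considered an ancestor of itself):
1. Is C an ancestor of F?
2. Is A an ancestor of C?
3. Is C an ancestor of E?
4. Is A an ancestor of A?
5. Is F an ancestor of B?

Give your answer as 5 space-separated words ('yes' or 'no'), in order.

Answer: yes yes yes yes no

Derivation:
After op 1 (commit): HEAD=main@B [main=B]
After op 2 (branch): HEAD=main@B [main=B work=B]
After op 3 (commit): HEAD=main@C [main=C work=B]
After op 4 (checkout): HEAD=work@B [main=C work=B]
After op 5 (commit): HEAD=work@D [main=C work=D]
After op 6 (merge): HEAD=work@E [main=C work=E]
After op 7 (commit): HEAD=work@F [main=C work=F]
After op 8 (branch): HEAD=work@F [feat=F main=C work=F]
After op 9 (checkout): HEAD=feat@F [feat=F main=C work=F]
ancestors(F) = {A,B,C,D,E,F}; C in? yes
ancestors(C) = {A,B,C}; A in? yes
ancestors(E) = {A,B,C,D,E}; C in? yes
ancestors(A) = {A}; A in? yes
ancestors(B) = {A,B}; F in? no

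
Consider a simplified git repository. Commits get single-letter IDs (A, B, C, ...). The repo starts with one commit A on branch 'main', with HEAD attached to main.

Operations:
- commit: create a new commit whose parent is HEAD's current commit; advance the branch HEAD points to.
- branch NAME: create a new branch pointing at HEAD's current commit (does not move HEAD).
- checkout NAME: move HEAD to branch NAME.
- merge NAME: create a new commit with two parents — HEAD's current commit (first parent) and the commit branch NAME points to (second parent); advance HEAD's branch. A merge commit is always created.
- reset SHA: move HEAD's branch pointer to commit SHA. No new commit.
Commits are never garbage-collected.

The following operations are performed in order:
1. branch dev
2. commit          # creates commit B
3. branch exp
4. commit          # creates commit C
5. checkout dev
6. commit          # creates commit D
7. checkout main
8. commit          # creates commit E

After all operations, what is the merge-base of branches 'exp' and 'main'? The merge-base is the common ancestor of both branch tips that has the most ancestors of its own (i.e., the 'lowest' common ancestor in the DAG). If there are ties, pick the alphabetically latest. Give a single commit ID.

After op 1 (branch): HEAD=main@A [dev=A main=A]
After op 2 (commit): HEAD=main@B [dev=A main=B]
After op 3 (branch): HEAD=main@B [dev=A exp=B main=B]
After op 4 (commit): HEAD=main@C [dev=A exp=B main=C]
After op 5 (checkout): HEAD=dev@A [dev=A exp=B main=C]
After op 6 (commit): HEAD=dev@D [dev=D exp=B main=C]
After op 7 (checkout): HEAD=main@C [dev=D exp=B main=C]
After op 8 (commit): HEAD=main@E [dev=D exp=B main=E]
ancestors(exp=B): ['A', 'B']
ancestors(main=E): ['A', 'B', 'C', 'E']
common: ['A', 'B']

Answer: B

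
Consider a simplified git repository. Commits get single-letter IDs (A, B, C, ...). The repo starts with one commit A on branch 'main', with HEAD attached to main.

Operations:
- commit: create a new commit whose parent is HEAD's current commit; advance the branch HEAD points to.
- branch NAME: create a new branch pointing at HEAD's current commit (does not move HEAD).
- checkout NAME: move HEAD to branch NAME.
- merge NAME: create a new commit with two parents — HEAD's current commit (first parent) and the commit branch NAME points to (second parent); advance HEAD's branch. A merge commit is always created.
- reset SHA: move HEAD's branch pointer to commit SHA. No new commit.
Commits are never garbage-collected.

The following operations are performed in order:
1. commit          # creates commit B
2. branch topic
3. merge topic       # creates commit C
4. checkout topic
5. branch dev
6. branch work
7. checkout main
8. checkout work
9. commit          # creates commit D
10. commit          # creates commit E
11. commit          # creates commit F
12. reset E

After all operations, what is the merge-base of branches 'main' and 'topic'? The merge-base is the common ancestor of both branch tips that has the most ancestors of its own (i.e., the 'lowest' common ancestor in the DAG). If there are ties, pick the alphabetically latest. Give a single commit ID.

After op 1 (commit): HEAD=main@B [main=B]
After op 2 (branch): HEAD=main@B [main=B topic=B]
After op 3 (merge): HEAD=main@C [main=C topic=B]
After op 4 (checkout): HEAD=topic@B [main=C topic=B]
After op 5 (branch): HEAD=topic@B [dev=B main=C topic=B]
After op 6 (branch): HEAD=topic@B [dev=B main=C topic=B work=B]
After op 7 (checkout): HEAD=main@C [dev=B main=C topic=B work=B]
After op 8 (checkout): HEAD=work@B [dev=B main=C topic=B work=B]
After op 9 (commit): HEAD=work@D [dev=B main=C topic=B work=D]
After op 10 (commit): HEAD=work@E [dev=B main=C topic=B work=E]
After op 11 (commit): HEAD=work@F [dev=B main=C topic=B work=F]
After op 12 (reset): HEAD=work@E [dev=B main=C topic=B work=E]
ancestors(main=C): ['A', 'B', 'C']
ancestors(topic=B): ['A', 'B']
common: ['A', 'B']

Answer: B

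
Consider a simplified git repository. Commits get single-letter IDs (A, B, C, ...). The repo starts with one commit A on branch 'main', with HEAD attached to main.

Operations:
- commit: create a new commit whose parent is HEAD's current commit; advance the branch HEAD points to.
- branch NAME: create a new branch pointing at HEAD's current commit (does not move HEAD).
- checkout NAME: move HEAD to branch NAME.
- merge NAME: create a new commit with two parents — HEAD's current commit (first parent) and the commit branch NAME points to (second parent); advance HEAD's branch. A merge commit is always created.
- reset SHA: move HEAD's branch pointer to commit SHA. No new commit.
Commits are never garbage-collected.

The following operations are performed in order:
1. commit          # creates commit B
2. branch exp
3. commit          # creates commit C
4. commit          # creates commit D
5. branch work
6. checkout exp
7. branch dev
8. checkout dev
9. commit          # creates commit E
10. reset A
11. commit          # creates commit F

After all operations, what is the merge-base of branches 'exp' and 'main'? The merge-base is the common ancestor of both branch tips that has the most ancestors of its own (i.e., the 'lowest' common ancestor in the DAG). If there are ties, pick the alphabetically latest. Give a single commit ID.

After op 1 (commit): HEAD=main@B [main=B]
After op 2 (branch): HEAD=main@B [exp=B main=B]
After op 3 (commit): HEAD=main@C [exp=B main=C]
After op 4 (commit): HEAD=main@D [exp=B main=D]
After op 5 (branch): HEAD=main@D [exp=B main=D work=D]
After op 6 (checkout): HEAD=exp@B [exp=B main=D work=D]
After op 7 (branch): HEAD=exp@B [dev=B exp=B main=D work=D]
After op 8 (checkout): HEAD=dev@B [dev=B exp=B main=D work=D]
After op 9 (commit): HEAD=dev@E [dev=E exp=B main=D work=D]
After op 10 (reset): HEAD=dev@A [dev=A exp=B main=D work=D]
After op 11 (commit): HEAD=dev@F [dev=F exp=B main=D work=D]
ancestors(exp=B): ['A', 'B']
ancestors(main=D): ['A', 'B', 'C', 'D']
common: ['A', 'B']

Answer: B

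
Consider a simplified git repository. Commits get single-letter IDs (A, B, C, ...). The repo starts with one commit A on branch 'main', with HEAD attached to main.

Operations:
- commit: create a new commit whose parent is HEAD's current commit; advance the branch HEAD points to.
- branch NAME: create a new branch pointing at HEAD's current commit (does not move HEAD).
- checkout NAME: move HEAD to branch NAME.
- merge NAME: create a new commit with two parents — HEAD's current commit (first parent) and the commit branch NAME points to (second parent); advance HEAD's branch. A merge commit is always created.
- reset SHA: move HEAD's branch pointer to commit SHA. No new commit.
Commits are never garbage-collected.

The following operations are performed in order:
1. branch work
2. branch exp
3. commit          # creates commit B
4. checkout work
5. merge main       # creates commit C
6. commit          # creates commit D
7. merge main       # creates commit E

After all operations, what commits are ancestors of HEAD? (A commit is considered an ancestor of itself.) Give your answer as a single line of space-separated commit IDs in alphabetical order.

After op 1 (branch): HEAD=main@A [main=A work=A]
After op 2 (branch): HEAD=main@A [exp=A main=A work=A]
After op 3 (commit): HEAD=main@B [exp=A main=B work=A]
After op 4 (checkout): HEAD=work@A [exp=A main=B work=A]
After op 5 (merge): HEAD=work@C [exp=A main=B work=C]
After op 6 (commit): HEAD=work@D [exp=A main=B work=D]
After op 7 (merge): HEAD=work@E [exp=A main=B work=E]

Answer: A B C D E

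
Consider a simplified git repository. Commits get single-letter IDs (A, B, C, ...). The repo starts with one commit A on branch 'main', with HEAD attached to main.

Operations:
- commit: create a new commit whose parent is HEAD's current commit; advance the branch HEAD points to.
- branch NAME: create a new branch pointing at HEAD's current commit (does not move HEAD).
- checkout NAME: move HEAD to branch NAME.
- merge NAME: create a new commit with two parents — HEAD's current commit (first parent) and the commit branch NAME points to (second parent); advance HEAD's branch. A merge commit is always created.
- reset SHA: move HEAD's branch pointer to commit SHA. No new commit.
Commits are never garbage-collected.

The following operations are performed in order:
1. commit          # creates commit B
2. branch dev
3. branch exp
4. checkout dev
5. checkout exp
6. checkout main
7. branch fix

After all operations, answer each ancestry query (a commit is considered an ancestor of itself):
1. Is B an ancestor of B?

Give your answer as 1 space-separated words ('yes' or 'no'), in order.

Answer: yes

Derivation:
After op 1 (commit): HEAD=main@B [main=B]
After op 2 (branch): HEAD=main@B [dev=B main=B]
After op 3 (branch): HEAD=main@B [dev=B exp=B main=B]
After op 4 (checkout): HEAD=dev@B [dev=B exp=B main=B]
After op 5 (checkout): HEAD=exp@B [dev=B exp=B main=B]
After op 6 (checkout): HEAD=main@B [dev=B exp=B main=B]
After op 7 (branch): HEAD=main@B [dev=B exp=B fix=B main=B]
ancestors(B) = {A,B}; B in? yes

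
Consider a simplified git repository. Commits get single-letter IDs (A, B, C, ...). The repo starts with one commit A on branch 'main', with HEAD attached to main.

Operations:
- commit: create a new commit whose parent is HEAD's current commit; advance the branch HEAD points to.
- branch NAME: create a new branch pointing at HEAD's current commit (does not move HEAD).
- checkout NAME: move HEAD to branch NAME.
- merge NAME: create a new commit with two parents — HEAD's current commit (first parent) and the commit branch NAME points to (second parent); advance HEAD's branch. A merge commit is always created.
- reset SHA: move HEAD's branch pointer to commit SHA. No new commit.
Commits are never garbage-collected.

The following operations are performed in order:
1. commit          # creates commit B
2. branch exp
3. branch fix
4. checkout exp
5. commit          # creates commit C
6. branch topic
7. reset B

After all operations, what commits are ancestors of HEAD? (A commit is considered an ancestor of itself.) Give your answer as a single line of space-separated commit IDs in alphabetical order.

Answer: A B

Derivation:
After op 1 (commit): HEAD=main@B [main=B]
After op 2 (branch): HEAD=main@B [exp=B main=B]
After op 3 (branch): HEAD=main@B [exp=B fix=B main=B]
After op 4 (checkout): HEAD=exp@B [exp=B fix=B main=B]
After op 5 (commit): HEAD=exp@C [exp=C fix=B main=B]
After op 6 (branch): HEAD=exp@C [exp=C fix=B main=B topic=C]
After op 7 (reset): HEAD=exp@B [exp=B fix=B main=B topic=C]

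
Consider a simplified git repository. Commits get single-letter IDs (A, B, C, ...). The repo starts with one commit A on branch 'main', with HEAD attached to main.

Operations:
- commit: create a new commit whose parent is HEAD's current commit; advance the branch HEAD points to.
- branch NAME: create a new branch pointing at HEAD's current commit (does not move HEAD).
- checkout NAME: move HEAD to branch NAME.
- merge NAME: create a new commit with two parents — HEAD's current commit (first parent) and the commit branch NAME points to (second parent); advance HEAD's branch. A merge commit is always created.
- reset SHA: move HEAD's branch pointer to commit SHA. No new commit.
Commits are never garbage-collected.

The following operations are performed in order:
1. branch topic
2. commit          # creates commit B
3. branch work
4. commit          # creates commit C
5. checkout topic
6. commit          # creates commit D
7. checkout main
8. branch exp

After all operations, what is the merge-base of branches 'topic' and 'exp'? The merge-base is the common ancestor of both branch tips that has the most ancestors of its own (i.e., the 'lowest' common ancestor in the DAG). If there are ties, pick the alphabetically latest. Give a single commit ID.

After op 1 (branch): HEAD=main@A [main=A topic=A]
After op 2 (commit): HEAD=main@B [main=B topic=A]
After op 3 (branch): HEAD=main@B [main=B topic=A work=B]
After op 4 (commit): HEAD=main@C [main=C topic=A work=B]
After op 5 (checkout): HEAD=topic@A [main=C topic=A work=B]
After op 6 (commit): HEAD=topic@D [main=C topic=D work=B]
After op 7 (checkout): HEAD=main@C [main=C topic=D work=B]
After op 8 (branch): HEAD=main@C [exp=C main=C topic=D work=B]
ancestors(topic=D): ['A', 'D']
ancestors(exp=C): ['A', 'B', 'C']
common: ['A']

Answer: A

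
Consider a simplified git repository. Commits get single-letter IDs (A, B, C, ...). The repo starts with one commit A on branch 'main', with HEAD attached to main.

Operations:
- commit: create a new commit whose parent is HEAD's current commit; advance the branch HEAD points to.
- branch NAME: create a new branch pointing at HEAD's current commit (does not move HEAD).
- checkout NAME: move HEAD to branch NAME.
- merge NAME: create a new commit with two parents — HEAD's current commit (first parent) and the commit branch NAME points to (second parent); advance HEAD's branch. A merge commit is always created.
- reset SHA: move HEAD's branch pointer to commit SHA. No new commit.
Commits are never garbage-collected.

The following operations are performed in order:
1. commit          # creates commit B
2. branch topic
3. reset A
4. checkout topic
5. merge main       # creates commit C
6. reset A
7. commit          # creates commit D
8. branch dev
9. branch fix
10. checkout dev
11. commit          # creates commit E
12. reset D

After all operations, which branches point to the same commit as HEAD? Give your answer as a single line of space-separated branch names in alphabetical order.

Answer: dev fix topic

Derivation:
After op 1 (commit): HEAD=main@B [main=B]
After op 2 (branch): HEAD=main@B [main=B topic=B]
After op 3 (reset): HEAD=main@A [main=A topic=B]
After op 4 (checkout): HEAD=topic@B [main=A topic=B]
After op 5 (merge): HEAD=topic@C [main=A topic=C]
After op 6 (reset): HEAD=topic@A [main=A topic=A]
After op 7 (commit): HEAD=topic@D [main=A topic=D]
After op 8 (branch): HEAD=topic@D [dev=D main=A topic=D]
After op 9 (branch): HEAD=topic@D [dev=D fix=D main=A topic=D]
After op 10 (checkout): HEAD=dev@D [dev=D fix=D main=A topic=D]
After op 11 (commit): HEAD=dev@E [dev=E fix=D main=A topic=D]
After op 12 (reset): HEAD=dev@D [dev=D fix=D main=A topic=D]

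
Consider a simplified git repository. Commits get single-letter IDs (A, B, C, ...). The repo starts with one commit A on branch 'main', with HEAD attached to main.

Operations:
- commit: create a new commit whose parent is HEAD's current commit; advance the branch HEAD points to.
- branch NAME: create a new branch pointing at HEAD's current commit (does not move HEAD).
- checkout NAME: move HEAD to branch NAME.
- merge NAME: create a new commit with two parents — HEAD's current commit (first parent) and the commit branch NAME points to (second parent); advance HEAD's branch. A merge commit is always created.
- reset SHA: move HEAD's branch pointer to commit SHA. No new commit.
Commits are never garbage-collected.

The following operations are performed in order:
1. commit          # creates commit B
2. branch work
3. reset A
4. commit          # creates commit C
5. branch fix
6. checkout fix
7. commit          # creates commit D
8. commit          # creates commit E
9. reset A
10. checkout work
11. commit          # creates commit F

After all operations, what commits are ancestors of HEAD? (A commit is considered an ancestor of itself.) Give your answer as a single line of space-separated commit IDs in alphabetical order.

Answer: A B F

Derivation:
After op 1 (commit): HEAD=main@B [main=B]
After op 2 (branch): HEAD=main@B [main=B work=B]
After op 3 (reset): HEAD=main@A [main=A work=B]
After op 4 (commit): HEAD=main@C [main=C work=B]
After op 5 (branch): HEAD=main@C [fix=C main=C work=B]
After op 6 (checkout): HEAD=fix@C [fix=C main=C work=B]
After op 7 (commit): HEAD=fix@D [fix=D main=C work=B]
After op 8 (commit): HEAD=fix@E [fix=E main=C work=B]
After op 9 (reset): HEAD=fix@A [fix=A main=C work=B]
After op 10 (checkout): HEAD=work@B [fix=A main=C work=B]
After op 11 (commit): HEAD=work@F [fix=A main=C work=F]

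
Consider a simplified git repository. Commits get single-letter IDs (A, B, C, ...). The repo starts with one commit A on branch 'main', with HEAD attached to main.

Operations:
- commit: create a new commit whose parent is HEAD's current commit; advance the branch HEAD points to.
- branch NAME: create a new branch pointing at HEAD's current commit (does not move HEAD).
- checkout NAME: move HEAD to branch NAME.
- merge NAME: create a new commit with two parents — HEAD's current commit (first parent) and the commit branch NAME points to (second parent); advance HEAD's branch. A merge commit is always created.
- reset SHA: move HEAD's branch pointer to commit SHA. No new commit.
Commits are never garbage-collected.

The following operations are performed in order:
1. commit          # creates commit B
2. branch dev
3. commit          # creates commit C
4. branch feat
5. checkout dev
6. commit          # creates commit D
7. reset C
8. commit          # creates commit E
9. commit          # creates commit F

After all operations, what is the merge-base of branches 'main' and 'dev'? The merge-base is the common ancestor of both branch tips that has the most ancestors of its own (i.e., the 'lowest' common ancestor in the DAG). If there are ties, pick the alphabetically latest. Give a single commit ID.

After op 1 (commit): HEAD=main@B [main=B]
After op 2 (branch): HEAD=main@B [dev=B main=B]
After op 3 (commit): HEAD=main@C [dev=B main=C]
After op 4 (branch): HEAD=main@C [dev=B feat=C main=C]
After op 5 (checkout): HEAD=dev@B [dev=B feat=C main=C]
After op 6 (commit): HEAD=dev@D [dev=D feat=C main=C]
After op 7 (reset): HEAD=dev@C [dev=C feat=C main=C]
After op 8 (commit): HEAD=dev@E [dev=E feat=C main=C]
After op 9 (commit): HEAD=dev@F [dev=F feat=C main=C]
ancestors(main=C): ['A', 'B', 'C']
ancestors(dev=F): ['A', 'B', 'C', 'E', 'F']
common: ['A', 'B', 'C']

Answer: C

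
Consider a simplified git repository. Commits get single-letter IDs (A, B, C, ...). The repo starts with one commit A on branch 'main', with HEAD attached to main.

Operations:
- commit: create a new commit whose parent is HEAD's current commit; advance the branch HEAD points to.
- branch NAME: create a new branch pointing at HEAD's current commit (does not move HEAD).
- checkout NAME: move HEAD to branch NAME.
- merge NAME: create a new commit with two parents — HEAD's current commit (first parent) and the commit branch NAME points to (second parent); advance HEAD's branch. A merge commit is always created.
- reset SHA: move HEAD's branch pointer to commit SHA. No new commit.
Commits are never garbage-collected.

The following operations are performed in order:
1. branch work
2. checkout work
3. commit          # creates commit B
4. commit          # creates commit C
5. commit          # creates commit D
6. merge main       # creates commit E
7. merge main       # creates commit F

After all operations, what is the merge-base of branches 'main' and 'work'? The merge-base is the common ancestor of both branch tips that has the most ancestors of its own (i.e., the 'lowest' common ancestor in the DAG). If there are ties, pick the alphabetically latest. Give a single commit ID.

Answer: A

Derivation:
After op 1 (branch): HEAD=main@A [main=A work=A]
After op 2 (checkout): HEAD=work@A [main=A work=A]
After op 3 (commit): HEAD=work@B [main=A work=B]
After op 4 (commit): HEAD=work@C [main=A work=C]
After op 5 (commit): HEAD=work@D [main=A work=D]
After op 6 (merge): HEAD=work@E [main=A work=E]
After op 7 (merge): HEAD=work@F [main=A work=F]
ancestors(main=A): ['A']
ancestors(work=F): ['A', 'B', 'C', 'D', 'E', 'F']
common: ['A']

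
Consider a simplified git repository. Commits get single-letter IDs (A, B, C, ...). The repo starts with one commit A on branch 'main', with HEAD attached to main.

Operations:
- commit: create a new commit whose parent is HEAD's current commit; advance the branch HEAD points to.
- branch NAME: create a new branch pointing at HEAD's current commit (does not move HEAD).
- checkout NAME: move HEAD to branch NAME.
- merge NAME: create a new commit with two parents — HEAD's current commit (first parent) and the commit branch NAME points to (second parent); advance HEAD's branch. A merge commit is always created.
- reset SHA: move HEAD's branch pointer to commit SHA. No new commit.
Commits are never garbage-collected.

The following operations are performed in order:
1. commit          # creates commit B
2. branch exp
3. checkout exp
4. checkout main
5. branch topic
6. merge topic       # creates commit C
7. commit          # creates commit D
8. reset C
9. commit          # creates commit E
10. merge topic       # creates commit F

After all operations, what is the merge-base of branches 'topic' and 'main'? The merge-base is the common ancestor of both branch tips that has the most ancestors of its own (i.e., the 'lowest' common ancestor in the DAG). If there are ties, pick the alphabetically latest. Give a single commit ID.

Answer: B

Derivation:
After op 1 (commit): HEAD=main@B [main=B]
After op 2 (branch): HEAD=main@B [exp=B main=B]
After op 3 (checkout): HEAD=exp@B [exp=B main=B]
After op 4 (checkout): HEAD=main@B [exp=B main=B]
After op 5 (branch): HEAD=main@B [exp=B main=B topic=B]
After op 6 (merge): HEAD=main@C [exp=B main=C topic=B]
After op 7 (commit): HEAD=main@D [exp=B main=D topic=B]
After op 8 (reset): HEAD=main@C [exp=B main=C topic=B]
After op 9 (commit): HEAD=main@E [exp=B main=E topic=B]
After op 10 (merge): HEAD=main@F [exp=B main=F topic=B]
ancestors(topic=B): ['A', 'B']
ancestors(main=F): ['A', 'B', 'C', 'E', 'F']
common: ['A', 'B']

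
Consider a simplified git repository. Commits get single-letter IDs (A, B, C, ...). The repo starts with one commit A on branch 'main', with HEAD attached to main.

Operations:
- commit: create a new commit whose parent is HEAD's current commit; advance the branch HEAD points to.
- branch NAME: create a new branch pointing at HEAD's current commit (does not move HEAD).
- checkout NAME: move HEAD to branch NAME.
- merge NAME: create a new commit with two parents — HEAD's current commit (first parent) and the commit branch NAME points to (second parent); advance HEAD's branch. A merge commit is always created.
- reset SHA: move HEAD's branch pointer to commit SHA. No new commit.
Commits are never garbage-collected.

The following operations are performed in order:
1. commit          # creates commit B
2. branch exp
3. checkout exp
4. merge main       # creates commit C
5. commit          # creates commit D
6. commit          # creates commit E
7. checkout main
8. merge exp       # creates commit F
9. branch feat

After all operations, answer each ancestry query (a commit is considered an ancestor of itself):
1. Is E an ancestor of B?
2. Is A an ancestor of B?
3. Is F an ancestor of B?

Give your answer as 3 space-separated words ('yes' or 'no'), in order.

After op 1 (commit): HEAD=main@B [main=B]
After op 2 (branch): HEAD=main@B [exp=B main=B]
After op 3 (checkout): HEAD=exp@B [exp=B main=B]
After op 4 (merge): HEAD=exp@C [exp=C main=B]
After op 5 (commit): HEAD=exp@D [exp=D main=B]
After op 6 (commit): HEAD=exp@E [exp=E main=B]
After op 7 (checkout): HEAD=main@B [exp=E main=B]
After op 8 (merge): HEAD=main@F [exp=E main=F]
After op 9 (branch): HEAD=main@F [exp=E feat=F main=F]
ancestors(B) = {A,B}; E in? no
ancestors(B) = {A,B}; A in? yes
ancestors(B) = {A,B}; F in? no

Answer: no yes no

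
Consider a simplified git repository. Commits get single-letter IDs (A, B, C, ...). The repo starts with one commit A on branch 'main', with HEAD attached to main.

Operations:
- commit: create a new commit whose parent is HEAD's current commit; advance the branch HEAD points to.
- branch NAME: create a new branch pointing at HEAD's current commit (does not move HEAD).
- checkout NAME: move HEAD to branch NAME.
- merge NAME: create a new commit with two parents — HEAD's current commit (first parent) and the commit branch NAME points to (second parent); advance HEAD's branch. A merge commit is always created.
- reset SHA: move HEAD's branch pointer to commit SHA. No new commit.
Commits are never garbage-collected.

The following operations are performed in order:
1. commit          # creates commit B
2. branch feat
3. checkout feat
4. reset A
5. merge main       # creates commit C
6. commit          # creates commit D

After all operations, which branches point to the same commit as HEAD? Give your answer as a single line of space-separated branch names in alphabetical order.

After op 1 (commit): HEAD=main@B [main=B]
After op 2 (branch): HEAD=main@B [feat=B main=B]
After op 3 (checkout): HEAD=feat@B [feat=B main=B]
After op 4 (reset): HEAD=feat@A [feat=A main=B]
After op 5 (merge): HEAD=feat@C [feat=C main=B]
After op 6 (commit): HEAD=feat@D [feat=D main=B]

Answer: feat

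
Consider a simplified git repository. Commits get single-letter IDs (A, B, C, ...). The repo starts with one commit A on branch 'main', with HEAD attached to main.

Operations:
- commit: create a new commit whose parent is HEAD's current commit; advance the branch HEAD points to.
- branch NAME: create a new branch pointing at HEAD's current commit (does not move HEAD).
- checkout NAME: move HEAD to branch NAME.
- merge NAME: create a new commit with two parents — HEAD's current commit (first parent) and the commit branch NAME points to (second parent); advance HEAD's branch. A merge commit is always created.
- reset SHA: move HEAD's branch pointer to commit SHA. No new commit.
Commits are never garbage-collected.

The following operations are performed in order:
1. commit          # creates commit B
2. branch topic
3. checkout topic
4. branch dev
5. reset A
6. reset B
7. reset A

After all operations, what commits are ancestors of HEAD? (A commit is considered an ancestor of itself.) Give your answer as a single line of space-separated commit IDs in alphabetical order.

Answer: A

Derivation:
After op 1 (commit): HEAD=main@B [main=B]
After op 2 (branch): HEAD=main@B [main=B topic=B]
After op 3 (checkout): HEAD=topic@B [main=B topic=B]
After op 4 (branch): HEAD=topic@B [dev=B main=B topic=B]
After op 5 (reset): HEAD=topic@A [dev=B main=B topic=A]
After op 6 (reset): HEAD=topic@B [dev=B main=B topic=B]
After op 7 (reset): HEAD=topic@A [dev=B main=B topic=A]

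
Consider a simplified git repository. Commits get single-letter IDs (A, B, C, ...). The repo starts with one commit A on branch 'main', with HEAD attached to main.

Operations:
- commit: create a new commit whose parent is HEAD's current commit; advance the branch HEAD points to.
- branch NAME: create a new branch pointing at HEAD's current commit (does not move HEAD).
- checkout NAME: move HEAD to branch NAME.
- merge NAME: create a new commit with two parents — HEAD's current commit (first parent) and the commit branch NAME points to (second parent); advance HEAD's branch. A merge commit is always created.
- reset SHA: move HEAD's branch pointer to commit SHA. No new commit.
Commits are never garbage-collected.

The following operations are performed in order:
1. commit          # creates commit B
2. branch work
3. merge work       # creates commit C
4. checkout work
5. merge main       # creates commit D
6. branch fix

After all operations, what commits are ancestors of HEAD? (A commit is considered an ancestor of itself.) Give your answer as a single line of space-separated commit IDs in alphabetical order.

After op 1 (commit): HEAD=main@B [main=B]
After op 2 (branch): HEAD=main@B [main=B work=B]
After op 3 (merge): HEAD=main@C [main=C work=B]
After op 4 (checkout): HEAD=work@B [main=C work=B]
After op 5 (merge): HEAD=work@D [main=C work=D]
After op 6 (branch): HEAD=work@D [fix=D main=C work=D]

Answer: A B C D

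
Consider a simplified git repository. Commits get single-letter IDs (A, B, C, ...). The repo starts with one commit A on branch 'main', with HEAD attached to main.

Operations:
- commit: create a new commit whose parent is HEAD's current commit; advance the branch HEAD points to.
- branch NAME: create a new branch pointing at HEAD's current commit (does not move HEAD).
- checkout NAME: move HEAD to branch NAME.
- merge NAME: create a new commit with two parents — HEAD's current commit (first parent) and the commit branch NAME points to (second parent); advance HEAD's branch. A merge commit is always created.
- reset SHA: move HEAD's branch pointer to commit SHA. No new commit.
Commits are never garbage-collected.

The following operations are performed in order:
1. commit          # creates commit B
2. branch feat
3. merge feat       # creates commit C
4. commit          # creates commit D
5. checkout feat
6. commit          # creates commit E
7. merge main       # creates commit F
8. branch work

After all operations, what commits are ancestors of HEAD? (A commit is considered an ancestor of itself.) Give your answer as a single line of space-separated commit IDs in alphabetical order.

After op 1 (commit): HEAD=main@B [main=B]
After op 2 (branch): HEAD=main@B [feat=B main=B]
After op 3 (merge): HEAD=main@C [feat=B main=C]
After op 4 (commit): HEAD=main@D [feat=B main=D]
After op 5 (checkout): HEAD=feat@B [feat=B main=D]
After op 6 (commit): HEAD=feat@E [feat=E main=D]
After op 7 (merge): HEAD=feat@F [feat=F main=D]
After op 8 (branch): HEAD=feat@F [feat=F main=D work=F]

Answer: A B C D E F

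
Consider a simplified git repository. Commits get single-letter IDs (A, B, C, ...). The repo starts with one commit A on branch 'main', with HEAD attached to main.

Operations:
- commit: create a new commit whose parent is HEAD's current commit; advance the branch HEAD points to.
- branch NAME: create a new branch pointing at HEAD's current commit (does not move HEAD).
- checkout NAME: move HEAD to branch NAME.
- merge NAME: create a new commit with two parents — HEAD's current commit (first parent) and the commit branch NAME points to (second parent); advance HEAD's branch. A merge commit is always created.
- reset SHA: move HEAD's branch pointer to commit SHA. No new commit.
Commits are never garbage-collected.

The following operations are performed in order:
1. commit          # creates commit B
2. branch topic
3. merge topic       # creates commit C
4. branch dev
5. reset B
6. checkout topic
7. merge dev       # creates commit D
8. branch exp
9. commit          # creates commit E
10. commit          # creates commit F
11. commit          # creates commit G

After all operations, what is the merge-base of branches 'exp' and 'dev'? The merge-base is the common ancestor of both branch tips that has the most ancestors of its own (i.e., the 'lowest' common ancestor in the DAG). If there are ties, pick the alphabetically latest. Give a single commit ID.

After op 1 (commit): HEAD=main@B [main=B]
After op 2 (branch): HEAD=main@B [main=B topic=B]
After op 3 (merge): HEAD=main@C [main=C topic=B]
After op 4 (branch): HEAD=main@C [dev=C main=C topic=B]
After op 5 (reset): HEAD=main@B [dev=C main=B topic=B]
After op 6 (checkout): HEAD=topic@B [dev=C main=B topic=B]
After op 7 (merge): HEAD=topic@D [dev=C main=B topic=D]
After op 8 (branch): HEAD=topic@D [dev=C exp=D main=B topic=D]
After op 9 (commit): HEAD=topic@E [dev=C exp=D main=B topic=E]
After op 10 (commit): HEAD=topic@F [dev=C exp=D main=B topic=F]
After op 11 (commit): HEAD=topic@G [dev=C exp=D main=B topic=G]
ancestors(exp=D): ['A', 'B', 'C', 'D']
ancestors(dev=C): ['A', 'B', 'C']
common: ['A', 'B', 'C']

Answer: C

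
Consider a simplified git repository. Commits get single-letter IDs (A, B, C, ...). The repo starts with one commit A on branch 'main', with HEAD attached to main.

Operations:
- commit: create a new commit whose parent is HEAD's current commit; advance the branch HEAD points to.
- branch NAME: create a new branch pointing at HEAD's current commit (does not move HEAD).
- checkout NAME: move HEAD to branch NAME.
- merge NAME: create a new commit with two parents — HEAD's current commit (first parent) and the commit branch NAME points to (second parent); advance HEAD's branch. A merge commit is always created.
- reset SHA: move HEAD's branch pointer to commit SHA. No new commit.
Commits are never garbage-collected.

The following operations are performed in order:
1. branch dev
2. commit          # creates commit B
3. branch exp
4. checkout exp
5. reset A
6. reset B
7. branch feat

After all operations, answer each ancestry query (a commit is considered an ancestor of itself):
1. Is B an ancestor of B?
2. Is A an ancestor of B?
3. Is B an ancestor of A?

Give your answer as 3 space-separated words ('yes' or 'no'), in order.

Answer: yes yes no

Derivation:
After op 1 (branch): HEAD=main@A [dev=A main=A]
After op 2 (commit): HEAD=main@B [dev=A main=B]
After op 3 (branch): HEAD=main@B [dev=A exp=B main=B]
After op 4 (checkout): HEAD=exp@B [dev=A exp=B main=B]
After op 5 (reset): HEAD=exp@A [dev=A exp=A main=B]
After op 6 (reset): HEAD=exp@B [dev=A exp=B main=B]
After op 7 (branch): HEAD=exp@B [dev=A exp=B feat=B main=B]
ancestors(B) = {A,B}; B in? yes
ancestors(B) = {A,B}; A in? yes
ancestors(A) = {A}; B in? no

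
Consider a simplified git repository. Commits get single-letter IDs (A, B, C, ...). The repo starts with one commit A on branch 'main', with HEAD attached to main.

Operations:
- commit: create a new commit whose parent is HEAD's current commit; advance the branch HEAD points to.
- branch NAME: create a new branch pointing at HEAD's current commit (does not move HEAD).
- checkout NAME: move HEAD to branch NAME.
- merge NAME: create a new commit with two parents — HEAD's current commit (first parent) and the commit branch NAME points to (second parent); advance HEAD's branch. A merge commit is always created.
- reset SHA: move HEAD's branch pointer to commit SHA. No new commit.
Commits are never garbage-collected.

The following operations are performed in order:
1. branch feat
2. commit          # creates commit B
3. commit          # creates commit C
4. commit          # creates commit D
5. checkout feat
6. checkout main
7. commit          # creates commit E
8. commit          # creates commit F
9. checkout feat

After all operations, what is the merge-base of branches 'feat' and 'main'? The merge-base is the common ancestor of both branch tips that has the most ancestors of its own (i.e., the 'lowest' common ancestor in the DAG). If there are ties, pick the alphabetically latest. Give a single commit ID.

After op 1 (branch): HEAD=main@A [feat=A main=A]
After op 2 (commit): HEAD=main@B [feat=A main=B]
After op 3 (commit): HEAD=main@C [feat=A main=C]
After op 4 (commit): HEAD=main@D [feat=A main=D]
After op 5 (checkout): HEAD=feat@A [feat=A main=D]
After op 6 (checkout): HEAD=main@D [feat=A main=D]
After op 7 (commit): HEAD=main@E [feat=A main=E]
After op 8 (commit): HEAD=main@F [feat=A main=F]
After op 9 (checkout): HEAD=feat@A [feat=A main=F]
ancestors(feat=A): ['A']
ancestors(main=F): ['A', 'B', 'C', 'D', 'E', 'F']
common: ['A']

Answer: A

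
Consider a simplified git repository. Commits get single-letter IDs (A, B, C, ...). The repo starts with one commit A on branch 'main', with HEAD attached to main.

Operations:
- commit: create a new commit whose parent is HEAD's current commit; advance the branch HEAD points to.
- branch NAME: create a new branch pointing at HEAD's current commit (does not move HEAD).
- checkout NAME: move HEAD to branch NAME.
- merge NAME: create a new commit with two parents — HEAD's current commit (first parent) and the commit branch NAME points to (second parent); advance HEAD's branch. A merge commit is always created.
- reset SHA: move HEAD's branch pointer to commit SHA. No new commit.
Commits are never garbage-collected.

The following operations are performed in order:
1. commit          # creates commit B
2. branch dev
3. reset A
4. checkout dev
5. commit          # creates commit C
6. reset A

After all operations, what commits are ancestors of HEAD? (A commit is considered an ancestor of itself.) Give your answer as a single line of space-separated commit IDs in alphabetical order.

Answer: A

Derivation:
After op 1 (commit): HEAD=main@B [main=B]
After op 2 (branch): HEAD=main@B [dev=B main=B]
After op 3 (reset): HEAD=main@A [dev=B main=A]
After op 4 (checkout): HEAD=dev@B [dev=B main=A]
After op 5 (commit): HEAD=dev@C [dev=C main=A]
After op 6 (reset): HEAD=dev@A [dev=A main=A]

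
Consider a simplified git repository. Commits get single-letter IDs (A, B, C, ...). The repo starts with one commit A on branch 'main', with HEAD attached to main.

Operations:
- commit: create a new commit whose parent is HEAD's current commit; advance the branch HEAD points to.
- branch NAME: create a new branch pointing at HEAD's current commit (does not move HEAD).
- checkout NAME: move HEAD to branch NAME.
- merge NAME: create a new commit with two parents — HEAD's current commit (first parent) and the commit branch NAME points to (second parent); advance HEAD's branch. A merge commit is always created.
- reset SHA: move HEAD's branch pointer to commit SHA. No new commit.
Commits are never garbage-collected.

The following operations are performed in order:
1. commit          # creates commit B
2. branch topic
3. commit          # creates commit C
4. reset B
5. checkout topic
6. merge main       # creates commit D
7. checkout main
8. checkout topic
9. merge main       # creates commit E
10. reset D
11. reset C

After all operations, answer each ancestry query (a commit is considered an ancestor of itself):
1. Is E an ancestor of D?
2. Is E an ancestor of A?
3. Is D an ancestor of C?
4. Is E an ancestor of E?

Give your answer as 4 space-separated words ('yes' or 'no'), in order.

After op 1 (commit): HEAD=main@B [main=B]
After op 2 (branch): HEAD=main@B [main=B topic=B]
After op 3 (commit): HEAD=main@C [main=C topic=B]
After op 4 (reset): HEAD=main@B [main=B topic=B]
After op 5 (checkout): HEAD=topic@B [main=B topic=B]
After op 6 (merge): HEAD=topic@D [main=B topic=D]
After op 7 (checkout): HEAD=main@B [main=B topic=D]
After op 8 (checkout): HEAD=topic@D [main=B topic=D]
After op 9 (merge): HEAD=topic@E [main=B topic=E]
After op 10 (reset): HEAD=topic@D [main=B topic=D]
After op 11 (reset): HEAD=topic@C [main=B topic=C]
ancestors(D) = {A,B,D}; E in? no
ancestors(A) = {A}; E in? no
ancestors(C) = {A,B,C}; D in? no
ancestors(E) = {A,B,D,E}; E in? yes

Answer: no no no yes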